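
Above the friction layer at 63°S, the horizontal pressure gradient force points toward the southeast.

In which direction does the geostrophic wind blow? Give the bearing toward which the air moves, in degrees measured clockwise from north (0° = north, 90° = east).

045°

The pressure-gradient force points toward the southeast (bearing 135°).
Geostrophic balance: in the Southern Hemisphere the Coriolis force deflects motion to the left, so the geostrophic wind blows 90° to the left of the pressure-gradient force (low pressure on the right).
Rotating 135° by 90° counterclockwise gives 045° — the wind blows toward the northeast.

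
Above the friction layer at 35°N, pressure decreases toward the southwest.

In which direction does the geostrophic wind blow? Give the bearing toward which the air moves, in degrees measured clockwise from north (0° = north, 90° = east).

The pressure-gradient force points toward the southwest (bearing 225°).
Geostrophic balance: in the Northern Hemisphere the Coriolis force deflects motion to the right, so the geostrophic wind blows 90° to the right of the pressure-gradient force (low pressure on the left).
Rotating 225° by 90° clockwise gives 315° — the wind blows toward the northwest.

315°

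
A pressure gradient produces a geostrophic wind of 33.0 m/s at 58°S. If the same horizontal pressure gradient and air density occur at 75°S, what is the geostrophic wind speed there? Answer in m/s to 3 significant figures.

With the same pressure gradient and density, V_g ∝ 1/f ∝ 1/sin φ.
V₂ = V₁ · sin φ₁ / sin φ₂ = 33.0 × sin 58° / sin 75°
V₂ = 33.0 × 0.8480/0.9659 = 29.0 m/s

29.0 m/s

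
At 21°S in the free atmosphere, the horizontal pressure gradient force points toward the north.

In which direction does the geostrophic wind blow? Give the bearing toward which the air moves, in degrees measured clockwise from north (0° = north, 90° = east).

The pressure-gradient force points toward the north (bearing 000°).
Geostrophic balance: in the Southern Hemisphere the Coriolis force deflects motion to the left, so the geostrophic wind blows 90° to the left of the pressure-gradient force (low pressure on the right).
Rotating 000° by 90° counterclockwise gives 270° — the wind blows toward the west.

270°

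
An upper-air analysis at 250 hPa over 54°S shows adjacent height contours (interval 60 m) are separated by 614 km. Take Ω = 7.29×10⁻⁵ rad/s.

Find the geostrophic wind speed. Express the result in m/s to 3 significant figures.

8.13 m/s

Coriolis parameter at 54°S:
f = 2Ω sin φ = 2 × 7.29×10⁻⁵ × sin 54° = 1.18×10⁻⁴ s⁻¹
Height gradient: |∂Z/∂n| = 60 m / 614000 m = 9.77×10⁻⁵
On a pressure surface, geostrophic balance gives V_g = (g/f)|∂Z/∂n|:
V_g = 9.81 × 9.77×10⁻⁵ / 1.18×10⁻⁴ = 8.13 m/s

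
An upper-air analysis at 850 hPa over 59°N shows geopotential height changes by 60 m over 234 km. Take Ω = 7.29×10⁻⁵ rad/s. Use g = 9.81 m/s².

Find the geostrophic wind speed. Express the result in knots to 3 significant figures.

Coriolis parameter at 59°N:
f = 2Ω sin φ = 2 × 7.29×10⁻⁵ × sin 59° = 1.25×10⁻⁴ s⁻¹
Height gradient: |∂Z/∂n| = 60 m / 234000 m = 2.56×10⁻⁴
On a pressure surface, geostrophic balance gives V_g = (g/f)|∂Z/∂n|:
V_g = 9.81 × 2.56×10⁻⁴ / 1.25×10⁻⁴ = 20.1 m/s
Converting: 20.1 m/s × 1.944 = 39.1 knots

39.1 knots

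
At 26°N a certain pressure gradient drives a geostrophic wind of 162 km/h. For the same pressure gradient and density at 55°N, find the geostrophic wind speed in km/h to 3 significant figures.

With the same pressure gradient and density, V_g ∝ 1/f ∝ 1/sin φ.
V₂ = V₁ · sin φ₁ / sin φ₂ = 162 × sin 26° / sin 55°
V₂ = 162 × 0.4384/0.8192 = 86.7 km/h

86.7 km/h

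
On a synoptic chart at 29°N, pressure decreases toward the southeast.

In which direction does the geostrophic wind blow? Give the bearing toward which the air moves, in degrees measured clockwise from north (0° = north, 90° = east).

225°

The pressure-gradient force points toward the southeast (bearing 135°).
Geostrophic balance: in the Northern Hemisphere the Coriolis force deflects motion to the right, so the geostrophic wind blows 90° to the right of the pressure-gradient force (low pressure on the left).
Rotating 135° by 90° clockwise gives 225° — the wind blows toward the southwest.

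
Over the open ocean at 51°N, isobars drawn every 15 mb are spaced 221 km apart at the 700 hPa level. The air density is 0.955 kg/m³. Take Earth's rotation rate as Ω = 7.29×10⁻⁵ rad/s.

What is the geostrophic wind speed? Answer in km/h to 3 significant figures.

Coriolis parameter at 51°N:
f = 2Ω sin φ = 2 × 7.29×10⁻⁵ × sin 51° = 1.13×10⁻⁴ s⁻¹
Pressure gradient: |∂P/∂n| = 1500 Pa / 221000 m = 6.79×10⁻³ Pa/m
Geostrophic balance (pressure-gradient force = Coriolis force):
V_g = (1/(fρ)) |∂P/∂n| = 6.79×10⁻³ / (1.13×10⁻⁴ × 0.955) = 62.7 m/s
Converting: 62.7 m/s × 3.6 = 226 km/h

226 km/h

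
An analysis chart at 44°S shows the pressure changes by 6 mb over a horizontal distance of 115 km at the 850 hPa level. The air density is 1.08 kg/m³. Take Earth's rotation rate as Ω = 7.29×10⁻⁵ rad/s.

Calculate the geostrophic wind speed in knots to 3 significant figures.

92.7 knots

Coriolis parameter at 44°S:
f = 2Ω sin φ = 2 × 7.29×10⁻⁵ × sin 44° = 1.01×10⁻⁴ s⁻¹
Pressure gradient: |∂P/∂n| = 600 Pa / 115000 m = 5.22×10⁻³ Pa/m
Geostrophic balance (pressure-gradient force = Coriolis force):
V_g = (1/(fρ)) |∂P/∂n| = 5.22×10⁻³ / (1.01×10⁻⁴ × 1.08) = 47.7 m/s
Converting: 47.7 m/s × 1.944 = 92.7 knots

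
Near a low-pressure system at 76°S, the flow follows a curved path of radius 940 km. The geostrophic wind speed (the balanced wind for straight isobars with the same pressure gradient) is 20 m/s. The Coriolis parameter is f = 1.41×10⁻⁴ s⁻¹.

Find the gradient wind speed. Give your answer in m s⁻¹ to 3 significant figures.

Around a low, centrifugal force acts outward with Coriolis, so pressure-gradient force balances both:
(1/ρ)|∂P/∂n| = fV + V²/R  →  V² + fR·V − fR·V_g = 0
With fR = 1.41×10⁻⁴ × 940×10³ m = 133 m/s:
V = [−fR + √((fR)² + 4 fR V_g)]/2 = [−133 + √(133² + 4×133×20)]/2 = 17.6 m/s
Subgeostrophic (V < V_g = 20 m/s), as expected around a low.

17.6 m s⁻¹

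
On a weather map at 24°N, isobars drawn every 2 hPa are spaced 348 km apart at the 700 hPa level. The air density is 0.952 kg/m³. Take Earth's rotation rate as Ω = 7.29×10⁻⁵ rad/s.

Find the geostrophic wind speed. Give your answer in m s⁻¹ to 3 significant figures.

Coriolis parameter at 24°N:
f = 2Ω sin φ = 2 × 7.29×10⁻⁵ × sin 24° = 5.93×10⁻⁵ s⁻¹
Pressure gradient: |∂P/∂n| = 200 Pa / 348000 m = 5.75×10⁻⁴ Pa/m
Geostrophic balance (pressure-gradient force = Coriolis force):
V_g = (1/(fρ)) |∂P/∂n| = 5.75×10⁻⁴ / (5.93×10⁻⁵ × 0.952) = 10.2 m/s

10.2 m s⁻¹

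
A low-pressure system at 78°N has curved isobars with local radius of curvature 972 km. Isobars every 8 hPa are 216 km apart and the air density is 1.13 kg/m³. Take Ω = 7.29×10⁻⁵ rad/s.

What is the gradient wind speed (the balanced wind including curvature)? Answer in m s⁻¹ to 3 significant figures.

20.1 m s⁻¹

Coriolis parameter at 78°N:
f = 2Ω sin φ = 2 × 7.29×10⁻⁵ × sin 78° = 1.43×10⁻⁴ s⁻¹
Pressure gradient: |∂P/∂n| = 800 Pa / 216000 m = 3.70×10⁻³ Pa/m
Geostrophic speed: V_g = |∂P/∂n|/(fρ) = 3.70×10⁻³/(1.43×10⁻⁴ × 1.13) = 23.0 m/s
Around a low, centrifugal force acts outward with Coriolis, so pressure-gradient force balances both:
(1/ρ)|∂P/∂n| = fV + V²/R  →  V² + fR·V − fR·V_g = 0
With fR = 1.43×10⁻⁴ × 972×10³ m = 139 m/s:
V = [−fR + √((fR)² + 4 fR V_g)]/2 = [−139 + √(139² + 4×139×23)]/2 = 20.1 m/s
Subgeostrophic (V < V_g = 23 m/s), as expected around a low.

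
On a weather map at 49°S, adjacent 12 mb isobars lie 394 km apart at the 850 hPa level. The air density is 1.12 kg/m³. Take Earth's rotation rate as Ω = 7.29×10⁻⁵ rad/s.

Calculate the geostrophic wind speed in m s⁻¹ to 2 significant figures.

Coriolis parameter at 49°S:
f = 2Ω sin φ = 2 × 7.29×10⁻⁵ × sin 49° = 1.10×10⁻⁴ s⁻¹
Pressure gradient: |∂P/∂n| = 1200 Pa / 394000 m = 3.05×10⁻³ Pa/m
Geostrophic balance (pressure-gradient force = Coriolis force):
V_g = (1/(fρ)) |∂P/∂n| = 3.05×10⁻³ / (1.10×10⁻⁴ × 1.12) = 24.7 m/s

25 m s⁻¹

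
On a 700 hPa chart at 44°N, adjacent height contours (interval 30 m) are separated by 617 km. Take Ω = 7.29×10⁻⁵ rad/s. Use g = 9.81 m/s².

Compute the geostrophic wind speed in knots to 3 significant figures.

Coriolis parameter at 44°N:
f = 2Ω sin φ = 2 × 7.29×10⁻⁵ × sin 44° = 1.01×10⁻⁴ s⁻¹
Height gradient: |∂Z/∂n| = 30 m / 617000 m = 4.86×10⁻⁵
On a pressure surface, geostrophic balance gives V_g = (g/f)|∂Z/∂n|:
V_g = 9.81 × 4.86×10⁻⁵ / 1.01×10⁻⁴ = 4.71 m/s
Converting: 4.71 m/s × 1.944 = 9.15 knots

9.15 knots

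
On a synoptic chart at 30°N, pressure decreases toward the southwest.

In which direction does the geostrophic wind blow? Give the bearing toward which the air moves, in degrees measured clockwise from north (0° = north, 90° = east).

315°

The pressure-gradient force points toward the southwest (bearing 225°).
Geostrophic balance: in the Northern Hemisphere the Coriolis force deflects motion to the right, so the geostrophic wind blows 90° to the right of the pressure-gradient force (low pressure on the left).
Rotating 225° by 90° clockwise gives 315° — the wind blows toward the northwest.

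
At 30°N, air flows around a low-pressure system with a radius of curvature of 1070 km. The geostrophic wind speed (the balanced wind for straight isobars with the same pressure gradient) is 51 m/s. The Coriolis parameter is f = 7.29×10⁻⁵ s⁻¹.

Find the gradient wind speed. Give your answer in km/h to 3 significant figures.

127 km/h

Around a low, centrifugal force acts outward with Coriolis, so pressure-gradient force balances both:
(1/ρ)|∂P/∂n| = fV + V²/R  →  V² + fR·V − fR·V_g = 0
With fR = 7.29×10⁻⁵ × 1070×10³ m = 78.0 m/s:
V = [−fR + √((fR)² + 4 fR V_g)]/2 = [−78.0 + √(78.0² + 4×78.0×51)]/2 = 35.2 m/s
Subgeostrophic (V < V_g = 51 m/s), as expected around a low.
Converting: 35.2 m/s × 3.6 = 127 km/h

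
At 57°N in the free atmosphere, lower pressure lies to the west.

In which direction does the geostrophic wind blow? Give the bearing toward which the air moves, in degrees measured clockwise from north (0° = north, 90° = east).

000°

The pressure-gradient force points toward the west (bearing 270°).
Geostrophic balance: in the Northern Hemisphere the Coriolis force deflects motion to the right, so the geostrophic wind blows 90° to the right of the pressure-gradient force (low pressure on the left).
Rotating 270° by 90° clockwise gives 000° — the wind blows toward the north.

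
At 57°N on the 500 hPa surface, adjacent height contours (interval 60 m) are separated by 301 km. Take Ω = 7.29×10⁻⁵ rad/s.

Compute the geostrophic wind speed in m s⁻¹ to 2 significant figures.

16 m s⁻¹

Coriolis parameter at 57°N:
f = 2Ω sin φ = 2 × 7.29×10⁻⁵ × sin 57° = 1.22×10⁻⁴ s⁻¹
Height gradient: |∂Z/∂n| = 60 m / 301000 m = 1.99×10⁻⁴
On a pressure surface, geostrophic balance gives V_g = (g/f)|∂Z/∂n|:
V_g = 9.81 × 1.99×10⁻⁴ / 1.22×10⁻⁴ = 16.0 m/s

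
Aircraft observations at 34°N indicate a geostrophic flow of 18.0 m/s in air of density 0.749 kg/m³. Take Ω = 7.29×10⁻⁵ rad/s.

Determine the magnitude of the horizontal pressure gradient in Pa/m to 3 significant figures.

Coriolis parameter at 34°N:
f = 2Ω sin φ = 2 × 7.29×10⁻⁵ × sin 34° = 8.15×10⁻⁵ s⁻¹
Geostrophic balance rearranged: |∂P/∂n| = f ρ V_g
|∂P/∂n| = 8.15×10⁻⁵ × 0.749 × 18.0 = 1.10×10⁻³ Pa/m

1.10×10⁻³ Pa/m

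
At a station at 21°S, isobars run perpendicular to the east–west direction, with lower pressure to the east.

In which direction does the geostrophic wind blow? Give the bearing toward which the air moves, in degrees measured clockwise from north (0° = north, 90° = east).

The pressure-gradient force points toward the east (bearing 090°).
Geostrophic balance: in the Southern Hemisphere the Coriolis force deflects motion to the left, so the geostrophic wind blows 90° to the left of the pressure-gradient force (low pressure on the right).
Rotating 090° by 90° counterclockwise gives 000° — the wind blows toward the north.

000°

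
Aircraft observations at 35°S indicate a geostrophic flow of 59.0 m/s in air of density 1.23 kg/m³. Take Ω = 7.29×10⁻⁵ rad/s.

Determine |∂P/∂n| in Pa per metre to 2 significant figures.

Coriolis parameter at 35°S:
f = 2Ω sin φ = 2 × 7.29×10⁻⁵ × sin 35° = 8.36×10⁻⁵ s⁻¹
Geostrophic balance rearranged: |∂P/∂n| = f ρ V_g
|∂P/∂n| = 8.36×10⁻⁵ × 1.23 × 59.0 = 6.07×10⁻³ Pa/m

6.1×10⁻³ Pa/m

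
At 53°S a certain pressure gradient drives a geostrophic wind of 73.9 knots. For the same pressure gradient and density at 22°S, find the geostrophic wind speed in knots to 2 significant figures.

With the same pressure gradient and density, V_g ∝ 1/f ∝ 1/sin φ.
V₂ = V₁ · sin φ₁ / sin φ₂ = 73.9 × sin 53° / sin 22°
V₂ = 73.9 × 0.7986/0.3746 = 160 knots

160 knots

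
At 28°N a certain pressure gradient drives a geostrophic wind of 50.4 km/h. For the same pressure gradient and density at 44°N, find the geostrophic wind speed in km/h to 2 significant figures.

With the same pressure gradient and density, V_g ∝ 1/f ∝ 1/sin φ.
V₂ = V₁ · sin φ₁ / sin φ₂ = 50.4 × sin 28° / sin 44°
V₂ = 50.4 × 0.4695/0.6947 = 34 km/h

34 km/h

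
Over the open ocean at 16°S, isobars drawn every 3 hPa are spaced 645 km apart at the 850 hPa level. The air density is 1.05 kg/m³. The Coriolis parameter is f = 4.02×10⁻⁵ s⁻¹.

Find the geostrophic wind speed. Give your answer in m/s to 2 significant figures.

11 m/s

Pressure gradient: |∂P/∂n| = 300 Pa / 645000 m = 4.65×10⁻⁴ Pa/m
Geostrophic balance (pressure-gradient force = Coriolis force):
V_g = (1/(fρ)) |∂P/∂n| = 4.65×10⁻⁴ / (4.02×10⁻⁵ × 1.05) = 11.0 m/s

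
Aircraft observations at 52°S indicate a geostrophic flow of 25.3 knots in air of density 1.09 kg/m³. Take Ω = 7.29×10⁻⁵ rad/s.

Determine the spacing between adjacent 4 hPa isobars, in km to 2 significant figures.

Coriolis parameter at 52°S:
f = 2Ω sin φ = 2 × 7.29×10⁻⁵ × sin 52° = 1.15×10⁻⁴ s⁻¹
Wind speed in SI: 25.3 knots = 13.0 m/s
Geostrophic balance rearranged: |∂P/∂n| = f ρ V_g
|∂P/∂n| = 1.15×10⁻⁴ × 1.09 × 13.0 = 1.63×10⁻³ Pa/m
Isobar spacing: Δn = ΔP/|∂P/∂n| = 400 Pa / 1.63×10⁻³ Pa/m = 245406 m ≈ 250 km

250 km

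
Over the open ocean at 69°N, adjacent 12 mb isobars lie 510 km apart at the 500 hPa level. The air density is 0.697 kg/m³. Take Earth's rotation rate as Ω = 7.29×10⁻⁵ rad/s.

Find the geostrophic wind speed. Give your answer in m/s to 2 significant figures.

Coriolis parameter at 69°N:
f = 2Ω sin φ = 2 × 7.29×10⁻⁵ × sin 69° = 1.36×10⁻⁴ s⁻¹
Pressure gradient: |∂P/∂n| = 1200 Pa / 510000 m = 2.35×10⁻³ Pa/m
Geostrophic balance (pressure-gradient force = Coriolis force):
V_g = (1/(fρ)) |∂P/∂n| = 2.35×10⁻³ / (1.36×10⁻⁴ × 0.697) = 24.8 m/s

25 m/s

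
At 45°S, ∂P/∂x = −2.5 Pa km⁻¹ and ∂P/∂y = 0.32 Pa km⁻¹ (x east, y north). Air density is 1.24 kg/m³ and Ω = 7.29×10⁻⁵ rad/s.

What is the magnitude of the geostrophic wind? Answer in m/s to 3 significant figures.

Coriolis parameter at 45°S:
f = 2Ω sin φ = 2 × 7.29×10⁻⁵ × sin 45° = 1.03×10⁻⁴ s⁻¹
In the Southern Hemisphere f is negative: f = −1.03×10⁻⁴ s⁻¹.
Component geostrophic relations (x east, y north):
u_g = −(1/(fρ)) ∂P/∂y,  v_g = (1/(fρ)) ∂P/∂x
u_g = −(0.32×10⁻³)/(−1.03×10⁻⁴ × 1.24) = 2.50 m/s;  v_g = (−2.5×10⁻³)/(−1.03×10⁻⁴ × 1.24) = 19.6 m/s
|V_g| = √(u_g² + v_g²) = 19.7 m/s

19.7 m/s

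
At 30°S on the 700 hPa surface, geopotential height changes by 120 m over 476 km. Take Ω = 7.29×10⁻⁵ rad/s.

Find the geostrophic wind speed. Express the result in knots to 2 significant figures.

Coriolis parameter at 30°S:
f = 2Ω sin φ = 2 × 7.29×10⁻⁵ × sin 30° = 7.29×10⁻⁵ s⁻¹
Height gradient: |∂Z/∂n| = 120 m / 476000 m = 2.52×10⁻⁴
On a pressure surface, geostrophic balance gives V_g = (g/f)|∂Z/∂n|:
V_g = 9.81 × 2.52×10⁻⁴ / 7.29×10⁻⁵ = 33.9 m/s
Converting: 33.9 m/s × 1.944 = 66 knots

66 knots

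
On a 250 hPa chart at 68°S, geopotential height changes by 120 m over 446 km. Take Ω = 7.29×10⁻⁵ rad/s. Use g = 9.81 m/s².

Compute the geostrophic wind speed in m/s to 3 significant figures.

19.5 m/s

Coriolis parameter at 68°S:
f = 2Ω sin φ = 2 × 7.29×10⁻⁵ × sin 68° = 1.35×10⁻⁴ s⁻¹
Height gradient: |∂Z/∂n| = 120 m / 446000 m = 2.69×10⁻⁴
On a pressure surface, geostrophic balance gives V_g = (g/f)|∂Z/∂n|:
V_g = 9.81 × 2.69×10⁻⁴ / 1.35×10⁻⁴ = 19.5 m/s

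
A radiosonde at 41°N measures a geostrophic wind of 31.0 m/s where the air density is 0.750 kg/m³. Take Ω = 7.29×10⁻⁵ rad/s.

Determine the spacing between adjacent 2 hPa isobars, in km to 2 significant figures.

Coriolis parameter at 41°N:
f = 2Ω sin φ = 2 × 7.29×10⁻⁵ × sin 41° = 9.57×10⁻⁵ s⁻¹
Geostrophic balance rearranged: |∂P/∂n| = f ρ V_g
|∂P/∂n| = 9.57×10⁻⁵ × 0.750 × 31.0 = 2.22×10⁻³ Pa/m
Isobar spacing: Δn = ΔP/|∂P/∂n| = 200 Pa / 2.22×10⁻³ Pa/m = 89930 m ≈ 90 km

90 km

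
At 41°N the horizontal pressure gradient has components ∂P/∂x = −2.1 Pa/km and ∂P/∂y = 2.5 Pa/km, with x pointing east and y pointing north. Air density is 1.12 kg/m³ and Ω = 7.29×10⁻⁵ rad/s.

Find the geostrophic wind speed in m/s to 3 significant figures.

30.5 m/s

Coriolis parameter at 41°N:
f = 2Ω sin φ = 2 × 7.29×10⁻⁵ × sin 41° = 9.57×10⁻⁵ s⁻¹
Component geostrophic relations (x east, y north):
u_g = −(1/(fρ)) ∂P/∂y,  v_g = (1/(fρ)) ∂P/∂x
u_g = −(2.5×10⁻³)/(9.57×10⁻⁵ × 1.12) = −23.3 m/s;  v_g = (−2.1×10⁻³)/(9.57×10⁻⁵ × 1.12) = −19.6 m/s
|V_g| = √(u_g² + v_g²) = 30.5 m/s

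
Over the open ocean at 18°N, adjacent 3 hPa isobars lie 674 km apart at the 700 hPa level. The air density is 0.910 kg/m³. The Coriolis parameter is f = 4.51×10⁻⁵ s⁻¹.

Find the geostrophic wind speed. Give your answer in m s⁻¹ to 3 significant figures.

10.8 m s⁻¹

Pressure gradient: |∂P/∂n| = 300 Pa / 674000 m = 4.45×10⁻⁴ Pa/m
Geostrophic balance (pressure-gradient force = Coriolis force):
V_g = (1/(fρ)) |∂P/∂n| = 4.45×10⁻⁴ / (4.51×10⁻⁵ × 0.910) = 10.8 m/s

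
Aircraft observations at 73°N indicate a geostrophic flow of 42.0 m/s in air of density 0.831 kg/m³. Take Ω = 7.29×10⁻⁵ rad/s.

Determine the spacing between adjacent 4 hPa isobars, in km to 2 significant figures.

82 km

Coriolis parameter at 73°N:
f = 2Ω sin φ = 2 × 7.29×10⁻⁵ × sin 73° = 1.39×10⁻⁴ s⁻¹
Geostrophic balance rearranged: |∂P/∂n| = f ρ V_g
|∂P/∂n| = 1.39×10⁻⁴ × 0.831 × 42.0 = 4.87×10⁻³ Pa/m
Isobar spacing: Δn = ΔP/|∂P/∂n| = 400 Pa / 4.87×10⁻³ Pa/m = 82197 m ≈ 82 km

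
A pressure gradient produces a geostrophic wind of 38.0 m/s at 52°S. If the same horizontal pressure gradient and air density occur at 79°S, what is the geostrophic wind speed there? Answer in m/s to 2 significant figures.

With the same pressure gradient and density, V_g ∝ 1/f ∝ 1/sin φ.
V₂ = V₁ · sin φ₁ / sin φ₂ = 38.0 × sin 52° / sin 79°
V₂ = 38.0 × 0.7880/0.9816 = 31 m/s

31 m/s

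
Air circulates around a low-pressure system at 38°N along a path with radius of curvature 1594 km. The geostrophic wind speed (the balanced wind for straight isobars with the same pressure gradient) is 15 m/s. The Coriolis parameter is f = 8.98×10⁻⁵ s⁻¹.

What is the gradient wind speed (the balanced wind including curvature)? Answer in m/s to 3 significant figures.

Around a low, centrifugal force acts outward with Coriolis, so pressure-gradient force balances both:
(1/ρ)|∂P/∂n| = fV + V²/R  →  V² + fR·V − fR·V_g = 0
With fR = 8.98×10⁻⁵ × 1594×10³ m = 143 m/s:
V = [−fR + √((fR)² + 4 fR V_g)]/2 = [−143 + √(143² + 4×143×15)]/2 = 13.7 m/s
Subgeostrophic (V < V_g = 15 m/s), as expected around a low.

13.7 m/s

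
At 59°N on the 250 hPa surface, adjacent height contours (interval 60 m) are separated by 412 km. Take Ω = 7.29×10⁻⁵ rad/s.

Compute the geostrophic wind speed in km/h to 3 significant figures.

41.2 km/h

Coriolis parameter at 59°N:
f = 2Ω sin φ = 2 × 7.29×10⁻⁵ × sin 59° = 1.25×10⁻⁴ s⁻¹
Height gradient: |∂Z/∂n| = 60 m / 412000 m = 1.46×10⁻⁴
On a pressure surface, geostrophic balance gives V_g = (g/f)|∂Z/∂n|:
V_g = 9.81 × 1.46×10⁻⁴ / 1.25×10⁻⁴ = 11.4 m/s
Converting: 11.4 m/s × 3.6 = 41.2 km/h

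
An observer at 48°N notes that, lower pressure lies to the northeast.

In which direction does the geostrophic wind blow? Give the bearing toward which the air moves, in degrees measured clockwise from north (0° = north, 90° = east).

135°

The pressure-gradient force points toward the northeast (bearing 045°).
Geostrophic balance: in the Northern Hemisphere the Coriolis force deflects motion to the right, so the geostrophic wind blows 90° to the right of the pressure-gradient force (low pressure on the left).
Rotating 045° by 90° clockwise gives 135° — the wind blows toward the southeast.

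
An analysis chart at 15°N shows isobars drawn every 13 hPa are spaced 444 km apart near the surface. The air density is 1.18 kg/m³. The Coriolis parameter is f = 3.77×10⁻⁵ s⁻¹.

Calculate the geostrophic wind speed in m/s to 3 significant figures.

Pressure gradient: |∂P/∂n| = 1300 Pa / 444000 m = 2.93×10⁻³ Pa/m
Geostrophic balance (pressure-gradient force = Coriolis force):
V_g = (1/(fρ)) |∂P/∂n| = 2.93×10⁻³ / (3.77×10⁻⁵ × 1.18) = 65.8 m/s

65.8 m/s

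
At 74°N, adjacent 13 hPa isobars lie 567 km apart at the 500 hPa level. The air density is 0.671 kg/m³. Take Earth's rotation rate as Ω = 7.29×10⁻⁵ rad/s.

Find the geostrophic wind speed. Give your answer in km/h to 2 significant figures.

Coriolis parameter at 74°N:
f = 2Ω sin φ = 2 × 7.29×10⁻⁵ × sin 74° = 1.40×10⁻⁴ s⁻¹
Pressure gradient: |∂P/∂n| = 1300 Pa / 567000 m = 2.29×10⁻³ Pa/m
Geostrophic balance (pressure-gradient force = Coriolis force):
V_g = (1/(fρ)) |∂P/∂n| = 2.29×10⁻³ / (1.40×10⁻⁴ × 0.671) = 24.4 m/s
Converting: 24.4 m/s × 3.6 = 88 km/h

88 km/h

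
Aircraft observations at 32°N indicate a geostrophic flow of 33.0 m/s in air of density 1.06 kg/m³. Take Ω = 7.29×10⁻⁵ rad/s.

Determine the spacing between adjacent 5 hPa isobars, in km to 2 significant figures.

Coriolis parameter at 32°N:
f = 2Ω sin φ = 2 × 7.29×10⁻⁵ × sin 32° = 7.73×10⁻⁵ s⁻¹
Geostrophic balance rearranged: |∂P/∂n| = f ρ V_g
|∂P/∂n| = 7.73×10⁻⁵ × 1.06 × 33.0 = 2.70×10⁻³ Pa/m
Isobar spacing: Δn = ΔP/|∂P/∂n| = 500 Pa / 2.70×10⁻³ Pa/m = 185005 m ≈ 190 km

190 km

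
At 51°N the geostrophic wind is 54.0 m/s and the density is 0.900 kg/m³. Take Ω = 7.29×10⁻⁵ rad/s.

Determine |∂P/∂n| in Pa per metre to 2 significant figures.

Coriolis parameter at 51°N:
f = 2Ω sin φ = 2 × 7.29×10⁻⁵ × sin 51° = 1.13×10⁻⁴ s⁻¹
Geostrophic balance rearranged: |∂P/∂n| = f ρ V_g
|∂P/∂n| = 1.13×10⁻⁴ × 0.900 × 54.0 = 5.51×10⁻³ Pa/m

5.5×10⁻³ Pa/m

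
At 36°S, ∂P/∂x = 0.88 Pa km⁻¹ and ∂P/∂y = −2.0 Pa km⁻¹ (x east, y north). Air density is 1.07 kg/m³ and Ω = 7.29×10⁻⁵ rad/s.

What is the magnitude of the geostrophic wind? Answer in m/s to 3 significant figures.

23.8 m/s

Coriolis parameter at 36°S:
f = 2Ω sin φ = 2 × 7.29×10⁻⁵ × sin 36° = 8.57×10⁻⁵ s⁻¹
In the Southern Hemisphere f is negative: f = −8.57×10⁻⁵ s⁻¹.
Component geostrophic relations (x east, y north):
u_g = −(1/(fρ)) ∂P/∂y,  v_g = (1/(fρ)) ∂P/∂x
u_g = −(−2.0×10⁻³)/(−8.57×10⁻⁵ × 1.07) = −21.8 m/s;  v_g = (0.88×10⁻³)/(−8.57×10⁻⁵ × 1.07) = −9.60 m/s
|V_g| = √(u_g² + v_g²) = 23.8 m/s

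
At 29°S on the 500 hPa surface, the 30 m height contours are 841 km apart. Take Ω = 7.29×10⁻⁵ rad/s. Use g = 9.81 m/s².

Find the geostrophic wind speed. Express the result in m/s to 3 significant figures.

4.95 m/s

Coriolis parameter at 29°S:
f = 2Ω sin φ = 2 × 7.29×10⁻⁵ × sin 29° = 7.07×10⁻⁵ s⁻¹
Height gradient: |∂Z/∂n| = 30 m / 841000 m = 3.57×10⁻⁵
On a pressure surface, geostrophic balance gives V_g = (g/f)|∂Z/∂n|:
V_g = 9.81 × 3.57×10⁻⁵ / 7.07×10⁻⁵ = 4.95 m/s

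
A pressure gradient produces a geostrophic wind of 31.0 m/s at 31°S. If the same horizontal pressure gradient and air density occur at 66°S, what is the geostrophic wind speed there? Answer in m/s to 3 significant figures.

With the same pressure gradient and density, V_g ∝ 1/f ∝ 1/sin φ.
V₂ = V₁ · sin φ₁ / sin φ₂ = 31.0 × sin 31° / sin 66°
V₂ = 31.0 × 0.5150/0.9135 = 17.5 m/s

17.5 m/s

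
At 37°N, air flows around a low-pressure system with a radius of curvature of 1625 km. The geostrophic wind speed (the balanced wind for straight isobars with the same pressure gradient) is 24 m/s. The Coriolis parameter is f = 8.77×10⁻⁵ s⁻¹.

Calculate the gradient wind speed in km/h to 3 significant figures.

75.3 km/h

Around a low, centrifugal force acts outward with Coriolis, so pressure-gradient force balances both:
(1/ρ)|∂P/∂n| = fV + V²/R  →  V² + fR·V − fR·V_g = 0
With fR = 8.77×10⁻⁵ × 1625×10³ m = 143 m/s:
V = [−fR + √((fR)² + 4 fR V_g)]/2 = [−143 + √(143² + 4×143×24)]/2 = 20.9 m/s
Subgeostrophic (V < V_g = 24 m/s), as expected around a low.
Converting: 20.9 m/s × 3.6 = 75.3 km/h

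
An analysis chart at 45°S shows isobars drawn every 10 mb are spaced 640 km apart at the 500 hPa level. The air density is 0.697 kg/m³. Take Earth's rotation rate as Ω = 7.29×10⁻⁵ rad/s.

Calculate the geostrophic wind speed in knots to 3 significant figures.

Coriolis parameter at 45°S:
f = 2Ω sin φ = 2 × 7.29×10⁻⁵ × sin 45° = 1.03×10⁻⁴ s⁻¹
Pressure gradient: |∂P/∂n| = 1000 Pa / 640000 m = 1.56×10⁻³ Pa/m
Geostrophic balance (pressure-gradient force = Coriolis force):
V_g = (1/(fρ)) |∂P/∂n| = 1.56×10⁻³ / (1.03×10⁻⁴ × 0.697) = 21.7 m/s
Converting: 21.7 m/s × 1.944 = 42.3 knots

42.3 knots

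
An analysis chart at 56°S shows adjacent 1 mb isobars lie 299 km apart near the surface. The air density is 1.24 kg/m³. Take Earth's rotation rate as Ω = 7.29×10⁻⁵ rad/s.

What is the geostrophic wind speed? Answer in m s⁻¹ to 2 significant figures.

2.2 m s⁻¹

Coriolis parameter at 56°S:
f = 2Ω sin φ = 2 × 7.29×10⁻⁵ × sin 56° = 1.21×10⁻⁴ s⁻¹
Pressure gradient: |∂P/∂n| = 100 Pa / 299000 m = 3.34×10⁻⁴ Pa/m
Geostrophic balance (pressure-gradient force = Coriolis force):
V_g = (1/(fρ)) |∂P/∂n| = 3.34×10⁻⁴ / (1.21×10⁻⁴ × 1.24) = 2.23 m/s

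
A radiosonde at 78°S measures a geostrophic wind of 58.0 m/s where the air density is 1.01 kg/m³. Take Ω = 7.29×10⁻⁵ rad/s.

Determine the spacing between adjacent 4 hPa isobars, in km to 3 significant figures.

Coriolis parameter at 78°S:
f = 2Ω sin φ = 2 × 7.29×10⁻⁵ × sin 78° = 1.43×10⁻⁴ s⁻¹
Geostrophic balance rearranged: |∂P/∂n| = f ρ V_g
|∂P/∂n| = 1.43×10⁻⁴ × 1.01 × 58.0 = 8.35×10⁻³ Pa/m
Isobar spacing: Δn = ΔP/|∂P/∂n| = 400 Pa / 8.35×10⁻³ Pa/m = 47879 m ≈ 47.9 km

47.9 km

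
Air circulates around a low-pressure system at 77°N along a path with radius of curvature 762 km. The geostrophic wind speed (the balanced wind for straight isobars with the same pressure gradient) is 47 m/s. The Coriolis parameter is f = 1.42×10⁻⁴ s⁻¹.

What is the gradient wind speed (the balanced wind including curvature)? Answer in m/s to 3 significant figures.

35.4 m/s

Around a low, centrifugal force acts outward with Coriolis, so pressure-gradient force balances both:
(1/ρ)|∂P/∂n| = fV + V²/R  →  V² + fR·V − fR·V_g = 0
With fR = 1.42×10⁻⁴ × 762×10³ m = 108 m/s:
V = [−fR + √((fR)² + 4 fR V_g)]/2 = [−108 + √(108² + 4×108×47)]/2 = 35.4 m/s
Subgeostrophic (V < V_g = 47 m/s), as expected around a low.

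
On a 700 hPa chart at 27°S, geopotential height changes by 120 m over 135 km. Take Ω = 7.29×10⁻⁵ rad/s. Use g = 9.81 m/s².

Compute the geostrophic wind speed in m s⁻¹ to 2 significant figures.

130 m s⁻¹

Coriolis parameter at 27°S:
f = 2Ω sin φ = 2 × 7.29×10⁻⁵ × sin 27° = 6.62×10⁻⁵ s⁻¹
Height gradient: |∂Z/∂n| = 120 m / 135000 m = 8.89×10⁻⁴
On a pressure surface, geostrophic balance gives V_g = (g/f)|∂Z/∂n|:
V_g = 9.81 × 8.89×10⁻⁴ / 6.62×10⁻⁵ = 132 m/s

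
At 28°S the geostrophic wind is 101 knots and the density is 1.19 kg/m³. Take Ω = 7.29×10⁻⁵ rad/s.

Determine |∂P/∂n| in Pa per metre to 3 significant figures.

4.23×10⁻³ Pa/m

Coriolis parameter at 28°S:
f = 2Ω sin φ = 2 × 7.29×10⁻⁵ × sin 28° = 6.84×10⁻⁵ s⁻¹
Wind speed in SI: 101 knots = 52.0 m/s
Geostrophic balance rearranged: |∂P/∂n| = f ρ V_g
|∂P/∂n| = 6.84×10⁻⁵ × 1.19 × 52.0 = 4.23×10⁻³ Pa/m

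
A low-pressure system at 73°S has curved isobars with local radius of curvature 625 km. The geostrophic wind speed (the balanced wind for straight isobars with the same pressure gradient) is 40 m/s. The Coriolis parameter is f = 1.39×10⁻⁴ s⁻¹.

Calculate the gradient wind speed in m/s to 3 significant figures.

Around a low, centrifugal force acts outward with Coriolis, so pressure-gradient force balances both:
(1/ρ)|∂P/∂n| = fV + V²/R  →  V² + fR·V − fR·V_g = 0
With fR = 1.39×10⁻⁴ × 625×10³ m = 86.9 m/s:
V = [−fR + √((fR)² + 4 fR V_g)]/2 = [−86.9 + √(86.9² + 4×86.9×40)]/2 = 29.8 m/s
Subgeostrophic (V < V_g = 40 m/s), as expected around a low.

29.8 m/s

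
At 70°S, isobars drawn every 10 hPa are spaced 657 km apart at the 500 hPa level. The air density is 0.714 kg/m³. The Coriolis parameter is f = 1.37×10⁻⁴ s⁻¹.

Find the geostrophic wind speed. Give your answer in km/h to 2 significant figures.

56 km/h

Pressure gradient: |∂P/∂n| = 1000 Pa / 657000 m = 1.52×10⁻³ Pa/m
Geostrophic balance (pressure-gradient force = Coriolis force):
V_g = (1/(fρ)) |∂P/∂n| = 1.52×10⁻³ / (1.37×10⁻⁴ × 0.714) = 15.6 m/s
Converting: 15.6 m/s × 3.6 = 56 km/h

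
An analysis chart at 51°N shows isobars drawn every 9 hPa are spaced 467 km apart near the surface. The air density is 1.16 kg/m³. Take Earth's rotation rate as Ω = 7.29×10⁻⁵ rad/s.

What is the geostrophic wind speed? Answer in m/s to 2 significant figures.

Coriolis parameter at 51°N:
f = 2Ω sin φ = 2 × 7.29×10⁻⁵ × sin 51° = 1.13×10⁻⁴ s⁻¹
Pressure gradient: |∂P/∂n| = 900 Pa / 467000 m = 1.93×10⁻³ Pa/m
Geostrophic balance (pressure-gradient force = Coriolis force):
V_g = (1/(fρ)) |∂P/∂n| = 1.93×10⁻³ / (1.13×10⁻⁴ × 1.16) = 14.7 m/s

15 m/s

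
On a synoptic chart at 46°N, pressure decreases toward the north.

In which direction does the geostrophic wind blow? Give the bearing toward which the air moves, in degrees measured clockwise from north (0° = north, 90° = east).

The pressure-gradient force points toward the north (bearing 000°).
Geostrophic balance: in the Northern Hemisphere the Coriolis force deflects motion to the right, so the geostrophic wind blows 90° to the right of the pressure-gradient force (low pressure on the left).
Rotating 000° by 90° clockwise gives 090° — the wind blows toward the east.

090°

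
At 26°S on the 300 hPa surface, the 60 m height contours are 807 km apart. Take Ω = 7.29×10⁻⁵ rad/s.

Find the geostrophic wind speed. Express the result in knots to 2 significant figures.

22 knots

Coriolis parameter at 26°S:
f = 2Ω sin φ = 2 × 7.29×10⁻⁵ × sin 26° = 6.39×10⁻⁵ s⁻¹
Height gradient: |∂Z/∂n| = 60 m / 807000 m = 7.43×10⁻⁵
On a pressure surface, geostrophic balance gives V_g = (g/f)|∂Z/∂n|:
V_g = 9.81 × 7.43×10⁻⁵ / 6.39×10⁻⁵ = 11.4 m/s
Converting: 11.4 m/s × 1.944 = 22 knots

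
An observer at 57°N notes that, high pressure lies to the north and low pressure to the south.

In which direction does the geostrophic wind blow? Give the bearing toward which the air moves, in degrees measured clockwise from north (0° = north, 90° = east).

The pressure-gradient force points toward the south (bearing 180°).
Geostrophic balance: in the Northern Hemisphere the Coriolis force deflects motion to the right, so the geostrophic wind blows 90° to the right of the pressure-gradient force (low pressure on the left).
Rotating 180° by 90° clockwise gives 270° — the wind blows toward the west.

270°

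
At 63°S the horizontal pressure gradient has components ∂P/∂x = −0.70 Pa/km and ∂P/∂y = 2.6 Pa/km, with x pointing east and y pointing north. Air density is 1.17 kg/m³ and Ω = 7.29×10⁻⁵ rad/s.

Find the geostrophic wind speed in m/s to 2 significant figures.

Coriolis parameter at 63°S:
f = 2Ω sin φ = 2 × 7.29×10⁻⁵ × sin 63° = 1.30×10⁻⁴ s⁻¹
In the Southern Hemisphere f is negative: f = −1.30×10⁻⁴ s⁻¹.
Component geostrophic relations (x east, y north):
u_g = −(1/(fρ)) ∂P/∂y,  v_g = (1/(fρ)) ∂P/∂x
u_g = −(2.6×10⁻³)/(−1.30×10⁻⁴ × 1.17) = 17.1 m/s;  v_g = (−0.70×10⁻³)/(−1.30×10⁻⁴ × 1.17) = 4.61 m/s
|V_g| = √(u_g² + v_g²) = 17.7 m/s

18 m/s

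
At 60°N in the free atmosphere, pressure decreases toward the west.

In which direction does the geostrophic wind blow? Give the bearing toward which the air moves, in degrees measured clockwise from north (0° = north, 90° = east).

The pressure-gradient force points toward the west (bearing 270°).
Geostrophic balance: in the Northern Hemisphere the Coriolis force deflects motion to the right, so the geostrophic wind blows 90° to the right of the pressure-gradient force (low pressure on the left).
Rotating 270° by 90° clockwise gives 000° — the wind blows toward the north.

000°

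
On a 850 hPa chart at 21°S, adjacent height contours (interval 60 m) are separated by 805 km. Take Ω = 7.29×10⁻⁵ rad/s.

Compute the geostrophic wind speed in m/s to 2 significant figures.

14 m/s

Coriolis parameter at 21°S:
f = 2Ω sin φ = 2 × 7.29×10⁻⁵ × sin 21° = 5.23×10⁻⁵ s⁻¹
Height gradient: |∂Z/∂n| = 60 m / 805000 m = 7.45×10⁻⁵
On a pressure surface, geostrophic balance gives V_g = (g/f)|∂Z/∂n|:
V_g = 9.81 × 7.45×10⁻⁵ / 5.23×10⁻⁵ = 14.0 m/s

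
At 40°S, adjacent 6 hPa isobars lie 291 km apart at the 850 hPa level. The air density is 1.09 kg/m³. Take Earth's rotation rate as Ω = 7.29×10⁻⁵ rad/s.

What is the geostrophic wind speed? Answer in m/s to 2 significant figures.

20 m/s

Coriolis parameter at 40°S:
f = 2Ω sin φ = 2 × 7.29×10⁻⁵ × sin 40° = 9.37×10⁻⁵ s⁻¹
Pressure gradient: |∂P/∂n| = 600 Pa / 291000 m = 2.06×10⁻³ Pa/m
Geostrophic balance (pressure-gradient force = Coriolis force):
V_g = (1/(fρ)) |∂P/∂n| = 2.06×10⁻³ / (9.37×10⁻⁵ × 1.09) = 20.2 m/s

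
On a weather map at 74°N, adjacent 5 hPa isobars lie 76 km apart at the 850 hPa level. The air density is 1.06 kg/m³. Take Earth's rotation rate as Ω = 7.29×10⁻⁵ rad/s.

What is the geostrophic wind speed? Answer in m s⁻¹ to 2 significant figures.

44 m s⁻¹

Coriolis parameter at 74°N:
f = 2Ω sin φ = 2 × 7.29×10⁻⁵ × sin 74° = 1.40×10⁻⁴ s⁻¹
Pressure gradient: |∂P/∂n| = 500 Pa / 76000 m = 6.58×10⁻³ Pa/m
Geostrophic balance (pressure-gradient force = Coriolis force):
V_g = (1/(fρ)) |∂P/∂n| = 6.58×10⁻³ / (1.40×10⁻⁴ × 1.06) = 44.3 m/s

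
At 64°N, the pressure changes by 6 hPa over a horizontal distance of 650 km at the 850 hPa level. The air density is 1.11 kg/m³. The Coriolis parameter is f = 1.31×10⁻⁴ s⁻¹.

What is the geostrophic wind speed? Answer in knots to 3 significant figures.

Pressure gradient: |∂P/∂n| = 600 Pa / 650000 m = 9.23×10⁻⁴ Pa/m
Geostrophic balance (pressure-gradient force = Coriolis force):
V_g = (1/(fρ)) |∂P/∂n| = 9.23×10⁻⁴ / (1.31×10⁻⁴ × 1.11) = 6.35 m/s
Converting: 6.35 m/s × 1.944 = 12.3 knots

12.3 knots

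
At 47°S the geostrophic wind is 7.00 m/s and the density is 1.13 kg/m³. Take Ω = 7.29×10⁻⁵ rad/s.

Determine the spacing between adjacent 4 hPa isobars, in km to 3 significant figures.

Coriolis parameter at 47°S:
f = 2Ω sin φ = 2 × 7.29×10⁻⁵ × sin 47° = 1.07×10⁻⁴ s⁻¹
Geostrophic balance rearranged: |∂P/∂n| = f ρ V_g
|∂P/∂n| = 1.07×10⁻⁴ × 1.13 × 7.00 = 8.43×10⁻⁴ Pa/m
Isobar spacing: Δn = ΔP/|∂P/∂n| = 400 Pa / 8.43×10⁻⁴ Pa/m = 474240 m ≈ 474 km

474 km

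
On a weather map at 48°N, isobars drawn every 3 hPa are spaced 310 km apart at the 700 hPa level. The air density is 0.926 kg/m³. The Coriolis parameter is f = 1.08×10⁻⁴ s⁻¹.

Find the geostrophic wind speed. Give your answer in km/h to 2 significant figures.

35 km/h

Pressure gradient: |∂P/∂n| = 300 Pa / 310000 m = 9.68×10⁻⁴ Pa/m
Geostrophic balance (pressure-gradient force = Coriolis force):
V_g = (1/(fρ)) |∂P/∂n| = 9.68×10⁻⁴ / (1.08×10⁻⁴ × 0.926) = 9.68 m/s
Converting: 9.68 m/s × 3.6 = 35 km/h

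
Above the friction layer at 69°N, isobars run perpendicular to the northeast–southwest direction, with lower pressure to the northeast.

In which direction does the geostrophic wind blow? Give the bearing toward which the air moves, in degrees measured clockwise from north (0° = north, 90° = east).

The pressure-gradient force points toward the northeast (bearing 045°).
Geostrophic balance: in the Northern Hemisphere the Coriolis force deflects motion to the right, so the geostrophic wind blows 90° to the right of the pressure-gradient force (low pressure on the left).
Rotating 045° by 90° clockwise gives 135° — the wind blows toward the southeast.

135°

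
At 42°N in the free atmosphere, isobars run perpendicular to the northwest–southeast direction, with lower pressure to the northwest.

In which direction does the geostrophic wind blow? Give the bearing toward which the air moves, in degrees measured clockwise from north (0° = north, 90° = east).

The pressure-gradient force points toward the northwest (bearing 315°).
Geostrophic balance: in the Northern Hemisphere the Coriolis force deflects motion to the right, so the geostrophic wind blows 90° to the right of the pressure-gradient force (low pressure on the left).
Rotating 315° by 90° clockwise gives 045° — the wind blows toward the northeast.

045°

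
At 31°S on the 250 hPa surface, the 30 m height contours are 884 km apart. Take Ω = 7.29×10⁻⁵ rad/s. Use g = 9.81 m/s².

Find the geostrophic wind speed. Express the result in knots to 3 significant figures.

Coriolis parameter at 31°S:
f = 2Ω sin φ = 2 × 7.29×10⁻⁵ × sin 31° = 7.51×10⁻⁵ s⁻¹
Height gradient: |∂Z/∂n| = 30 m / 884000 m = 3.39×10⁻⁵
On a pressure surface, geostrophic balance gives V_g = (g/f)|∂Z/∂n|:
V_g = 9.81 × 3.39×10⁻⁵ / 7.51×10⁻⁵ = 4.43 m/s
Converting: 4.43 m/s × 1.944 = 8.62 knots

8.62 knots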